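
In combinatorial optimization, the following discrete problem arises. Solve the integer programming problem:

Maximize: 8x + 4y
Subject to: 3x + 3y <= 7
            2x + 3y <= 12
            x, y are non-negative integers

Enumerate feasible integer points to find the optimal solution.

Constraint 1: 3x + 3y <= 7
Constraint 2: 2x + 3y <= 12
Feasible x range (need y >= 0): 0 <= x <= min(7/3, 12/2) => x in {0, ..., 2}.
Enumerate feasible integer points row by row (the coefficient of y is 4 > 0, so for each x the largest feasible y gives the best value):
  x = 0: y <= min((7 - 3*0)/3, (12 - 2*0)/3) => y in {0, ..., 2}; best 8*0 + 4*2 = 8
  x = 1: y <= min((7 - 3*1)/3, (12 - 2*1)/3) => y in {0, ..., 1}; best 8*1 + 4*1 = 12
  x = 2: y <= min((7 - 3*2)/3, (12 - 2*2)/3) => y in {0}; best 8*2 + 4*0 = 16
The maximum 8x + 4y = 16 is achieved at x = 2, y = 0.
Check: 3*2 + 3*0 = 6 <= 7 and 2*2 + 3*0 = 4 <= 12.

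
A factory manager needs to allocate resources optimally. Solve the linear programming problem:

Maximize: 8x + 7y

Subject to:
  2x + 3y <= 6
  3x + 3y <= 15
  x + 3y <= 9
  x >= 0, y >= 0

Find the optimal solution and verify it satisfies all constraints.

Feasible vertices: (0, 0), (0, 2), (3, 0)
Objective 8x + 7y at each vertex:
  (0, 0): 0
  (0, 2): 14
  (3, 0): 24
Maximum is 24 at (3, 0).
Verify constraints at (x, y) = (3, 0):
  2*3 + 3*0 = 6 <= 6 (active)
  3*3 + 3*0 = 9 <= 15
  1*3 + 3*0 = 3 <= 9
  x = 3 >= 0, y = 0 >= 0. All constraints satisfied.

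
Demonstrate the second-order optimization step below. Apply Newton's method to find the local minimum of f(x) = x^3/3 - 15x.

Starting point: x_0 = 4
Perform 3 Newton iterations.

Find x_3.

f(x) = x^3/3 - 15x
f'(x) = x^2 - 15, f''(x) = 2x
Newton update: x_{n+1} = x_n - (x_n^2 - 15)/(2*x_n)
Step 1: x_0 = 4, f'=1, f''=8, x_1 = 31/8
Step 2: x_1 = 31/8, f'=1/64, f''=31/4, x_2 = 1921/496
Step 3: x_2 = 1921/496, f'=1/246016, f''=1921/248, x_3 = 7380481/1905632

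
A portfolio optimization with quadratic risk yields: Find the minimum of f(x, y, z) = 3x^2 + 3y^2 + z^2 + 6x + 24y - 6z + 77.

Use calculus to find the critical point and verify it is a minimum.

f(x,y,z) = 3x^2 + 3y^2 + z^2 + 6x + 24y - 6z + 77
df/dx = 6x + (6) = 0 => x = -1
df/dy = 6y + (24) = 0 => y = -4
df/dz = 2z + (-6) = 0 => z = 3
f(-1,-4,3) = 3*(-1)^2 + 3*(-4)^2 + 1*(3)^2 + 6*(-1) + 24*(-4) + -6*(3) + 77 = 17
Hessian is diagonal with entries 6, 6, 2 > 0, confirmed minimum.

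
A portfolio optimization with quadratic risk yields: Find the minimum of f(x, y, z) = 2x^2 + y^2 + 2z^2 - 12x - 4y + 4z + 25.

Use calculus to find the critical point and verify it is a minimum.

f(x,y,z) = 2x^2 + y^2 + 2z^2 - 12x - 4y + 4z + 25
df/dx = 4x + (-12) = 0 => x = 3
df/dy = 2y + (-4) = 0 => y = 2
df/dz = 4z + (4) = 0 => z = -1
f(3,2,-1) = 2*(3)^2 + 1*(2)^2 + 2*(-1)^2 + -12*(3) + -4*(2) + 4*(-1) + 25 = 1
Hessian is diagonal with entries 4, 2, 4 > 0, confirmed minimum.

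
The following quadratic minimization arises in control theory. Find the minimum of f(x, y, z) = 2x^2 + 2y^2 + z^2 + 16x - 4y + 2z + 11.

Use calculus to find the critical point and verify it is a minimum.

f(x,y,z) = 2x^2 + 2y^2 + z^2 + 16x - 4y + 2z + 11
df/dx = 4x + (16) = 0 => x = -4
df/dy = 4y + (-4) = 0 => y = 1
df/dz = 2z + (2) = 0 => z = -1
f(-4,1,-1) = 2*(-4)^2 + 2*(1)^2 + 1*(-1)^2 + 16*(-4) + -4*(1) + 2*(-1) + 11 = -24
Hessian is diagonal with entries 4, 4, 2 > 0, confirmed minimum.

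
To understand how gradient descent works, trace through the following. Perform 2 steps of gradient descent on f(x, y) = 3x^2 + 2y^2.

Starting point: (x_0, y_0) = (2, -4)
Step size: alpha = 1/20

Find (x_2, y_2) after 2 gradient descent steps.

f(x,y) = 3x^2 + 2y^2
grad_x = 6x + 0y, grad_y = 4y + 0x
Step 1: grad = (12, -16), (7/5, -16/5)
Step 2: grad = (42/5, -64/5), (49/50, -64/25)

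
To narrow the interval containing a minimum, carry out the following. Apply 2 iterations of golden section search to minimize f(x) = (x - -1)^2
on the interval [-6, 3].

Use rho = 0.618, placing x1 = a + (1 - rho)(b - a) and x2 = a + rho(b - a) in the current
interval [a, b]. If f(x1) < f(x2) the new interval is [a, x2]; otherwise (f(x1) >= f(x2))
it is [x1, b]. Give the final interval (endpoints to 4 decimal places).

Golden section search for min of f(x) = (x - -1)^2 on [-6, 3].
Each step: x1 = a + (1 - rho)(b - a), x2 = a + rho(b - a); if f(x1) < f(x2) keep [a, x2], otherwise keep [x1, b].
Step 1: [-6.0000, 3.0000], x1=-2.5620 (f=2.4398), x2=-0.4380 (f=0.3158); f(x1) > f(x2) => keep [-2.5620, 3.0000]
Step 2: [-2.5620, 3.0000], x1=-0.4373 (f=0.3166), x2=0.8753 (f=3.5168); f(x1) < f(x2) => keep [-2.5620, 0.8753]
Final interval: [-2.5620, 0.8753]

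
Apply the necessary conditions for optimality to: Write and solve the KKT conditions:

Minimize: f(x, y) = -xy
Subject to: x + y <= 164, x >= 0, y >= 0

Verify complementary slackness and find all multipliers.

Problem: min -xy s.t. x + y <= 164 (multiplier lambda), x >= 0 (mu_x), y >= 0 (mu_y)
KKT stationarity: -y + lambda - mu_x = 0, -x + lambda - mu_y = 0, with lambda, mu_x, mu_y >= 0
Complementary slackness: lambda*(x + y - 164) = 0, mu_x*x = 0, mu_y*y = 0
If lambda = 0: y = -mu_x <= 0 and x = -mu_y <= 0 force x = y = 0 with f = 0; but x = y = 82 is feasible with f = -6724 < 0, so this is not the minimum. Hence lambda > 0 and x + y = 164.
Try x > 0, y > 0 (so mu_x = mu_y = 0): y = lambda, x = lambda => x = y = lambda
x + y = 164 => 2*lambda = 164 => lambda = 82
x* = y* = 82 > 0, consistent with mu_x = mu_y = 0.
(Any feasible point with x = 0 or y = 0 has f = 0 > -6724, so the minimum is not on those boundaries.)
min(-xy) = -6724 (i.e. max xy = 6724)
Multipliers: lambda = 82, mu_x = 0, mu_y = 0
Complementary slackness: lambda*(x + y - 164) = 82*(82 + 82 - 164) = 0, mu_x*x = 0*82 = 0, mu_y*y = 0*82 = 0. Satisfied.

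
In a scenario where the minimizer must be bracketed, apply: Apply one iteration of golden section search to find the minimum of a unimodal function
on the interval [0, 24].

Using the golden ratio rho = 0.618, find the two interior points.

Golden section search on [0, 24].
Golden ratio rho = 0.618 (approx).
Interior points:
  x_1 = 0 + (1-0.618)*24 = 9.1680
  x_2 = 0 + 0.618*24 = 14.8320
Compare f(x_1) and f(x_2) to determine which subinterval to keep.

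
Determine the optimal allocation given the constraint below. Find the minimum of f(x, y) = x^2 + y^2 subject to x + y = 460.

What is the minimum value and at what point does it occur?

Substitute y = 460 - x into f(x,y) = x^2 + y^2:
g(x) = x^2 + (460 - x)^2 = 2x^2 - 920x + 211600
g'(x) = 4x - 920 = 0  =>  x = 230
y = 460 - 230 = 230
Minimum value = 230^2 + 230^2 = 105800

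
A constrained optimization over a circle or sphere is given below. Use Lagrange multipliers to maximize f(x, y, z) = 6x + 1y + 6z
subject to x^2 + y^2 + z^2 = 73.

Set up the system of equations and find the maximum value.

Lagrange conditions: 6 = 2*lambda*x, 1 = 2*lambda*y, 6 = 2*lambda*z
So x:6 = y:1 = z:6, i.e. x = 6t, y = 1t, z = 6t
Constraint: t^2*(6^2 + 1^2 + 6^2) = 73
  t^2 * 73 = 73  =>  t = sqrt(1)
Maximum = 6*6t + 1*1t + 6*6t = 73*sqrt(1) = 73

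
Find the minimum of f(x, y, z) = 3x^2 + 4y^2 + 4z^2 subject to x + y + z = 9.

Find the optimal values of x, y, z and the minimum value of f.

Using Lagrange multipliers on f = 3x^2 + 4y^2 + 4z^2 with constraint x + y + z = 9:
Conditions: 2*3*x = lambda, 2*4*y = lambda, 2*4*z = lambda
So x = lambda/6, y = lambda/8, z = lambda/8
Substituting into constraint: lambda * (5/12) = 9
lambda = 108/5
x = 18/5, y = 27/10, z = 27/10
Minimum value = 486/5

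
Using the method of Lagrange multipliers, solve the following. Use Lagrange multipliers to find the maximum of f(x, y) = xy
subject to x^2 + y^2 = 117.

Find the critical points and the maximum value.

Lagrange conditions: y = 2*lambda*x and x = 2*lambda*y
If x = 0 then y = 0, violating the constraint, so x, y != 0.
Dividing: y/x = x/y => x^2 = y^2 => y = x or y = -x
Constraint: 2x^2 = 117 => x^2 = 117/2 => x = +/-sqrt(117/2)
Critical points: (sqrt(117/2), sqrt(117/2)), (-sqrt(117/2), -sqrt(117/2)), (sqrt(117/2), -sqrt(117/2)), (-sqrt(117/2), sqrt(117/2))
  y = x:  xy = x^2 = 117/2  at (sqrt(117/2), sqrt(117/2)) and (-sqrt(117/2), -sqrt(117/2))
  y = -x: xy = -x^2 = -117/2 at (sqrt(117/2), -sqrt(117/2)) and (-sqrt(117/2), sqrt(117/2))
Maximum xy = 117/2 at (sqrt(117/2), sqrt(117/2)) and (-sqrt(117/2), -sqrt(117/2))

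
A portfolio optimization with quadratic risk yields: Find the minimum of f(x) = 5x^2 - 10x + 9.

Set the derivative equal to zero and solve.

f(x) = 5x^2 - 10x + 9
f'(x) = 10x + (-10) = 0
x = 10/10 = 1
f(1) = 4
Since f''(x) = 10 > 0, this is a minimum.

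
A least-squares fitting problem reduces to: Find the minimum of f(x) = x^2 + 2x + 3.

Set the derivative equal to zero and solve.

f(x) = x^2 + 2x + 3
f'(x) = 2x + (2) = 0
x = -2/2 = -1
f(-1) = 2
Since f''(x) = 2 > 0, this is a minimum.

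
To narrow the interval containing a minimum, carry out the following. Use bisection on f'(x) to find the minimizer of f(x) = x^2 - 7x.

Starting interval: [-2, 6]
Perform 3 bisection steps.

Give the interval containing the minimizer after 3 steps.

Finding critical point of f(x) = x^2 - 7x using bisection on f'(x) = 2x + -7.
f'(x) = 0 when x = 7/2.
Starting interval: [-2, 6]
Step 1: mid = 2, f'(mid) = -3, new interval = [2, 6]
Step 2: mid = 4, f'(mid) = 1, new interval = [2, 4]
Step 3: mid = 3, f'(mid) = -1, new interval = [3, 4]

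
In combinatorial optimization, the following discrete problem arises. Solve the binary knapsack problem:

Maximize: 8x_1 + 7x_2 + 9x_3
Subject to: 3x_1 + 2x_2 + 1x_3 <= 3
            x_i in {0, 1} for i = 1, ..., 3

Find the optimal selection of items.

Items: item 1 (v=8, w=3), item 2 (v=7, w=2), item 3 (v=9, w=1)
Capacity: 3
Checking all 8 subsets (w = total weight, v = total value):
  {}: w = 0, v = 0
  {1}: w = 3, v = 8
  {2}: w = 2, v = 7
  {3}: w = 1, v = 9
  {1, 2}: w = 5 > 3, infeasible
  {1, 3}: w = 4 > 3, infeasible
  {2, 3}: w = 3, v = 16
  {1, 2, 3}: w = 6 > 3, infeasible
Best feasible subset: items [2, 3]
Total weight: 3 <= 3, total value: 16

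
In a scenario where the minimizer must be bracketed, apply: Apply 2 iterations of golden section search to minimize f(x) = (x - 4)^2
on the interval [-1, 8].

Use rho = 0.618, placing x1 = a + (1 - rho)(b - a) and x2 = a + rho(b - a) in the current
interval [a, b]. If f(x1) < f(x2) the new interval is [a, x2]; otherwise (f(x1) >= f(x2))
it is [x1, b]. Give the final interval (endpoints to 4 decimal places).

Golden section search for min of f(x) = (x - 4)^2 on [-1, 8].
Each step: x1 = a + (1 - rho)(b - a), x2 = a + rho(b - a); if f(x1) < f(x2) keep [a, x2], otherwise keep [x1, b].
Step 1: [-1.0000, 8.0000], x1=2.4380 (f=2.4398), x2=4.5620 (f=0.3158); f(x1) > f(x2) => keep [2.4380, 8.0000]
Step 2: [2.4380, 8.0000], x1=4.5627 (f=0.3166), x2=5.8753 (f=3.5168); f(x1) < f(x2) => keep [2.4380, 5.8753]
Final interval: [2.4380, 5.8753]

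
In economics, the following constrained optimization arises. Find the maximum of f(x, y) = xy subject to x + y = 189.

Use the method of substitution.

Substitute y = 189 - x into f(x,y) = xy:
g(x) = x(189 - x) = 189x - x^2
g'(x) = 189 - 2x = 0  =>  x = 189/2
y = 189 - 189/2 = 189/2
Maximum value = (189/2) * (189/2) = 35721/4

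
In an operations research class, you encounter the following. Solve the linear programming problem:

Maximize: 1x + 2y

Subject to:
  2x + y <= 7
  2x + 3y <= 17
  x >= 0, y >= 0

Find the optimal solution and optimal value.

Feasible vertices: (0, 0), (0, 17/3), (1, 5), (7/2, 0)
Objective 1x + 2y at each:
  (0, 0): 0
  (0, 17/3): 34/3
  (1, 5): 11
  (7/2, 0): 7/2
Maximum is 34/3 at (0, 17/3).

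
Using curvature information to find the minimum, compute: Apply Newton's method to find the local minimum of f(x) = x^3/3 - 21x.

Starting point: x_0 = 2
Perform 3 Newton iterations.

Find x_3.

f(x) = x^3/3 - 21x
f'(x) = x^2 - 21, f''(x) = 2x
Newton update: x_{n+1} = x_n - (x_n^2 - 21)/(2*x_n)
Step 1: x_0 = 2, f'=-17, f''=4, x_1 = 25/4
Step 2: x_1 = 25/4, f'=289/16, f''=25/2, x_2 = 961/200
Step 3: x_2 = 961/200, f'=83521/40000, f''=961/100, x_3 = 1763521/384400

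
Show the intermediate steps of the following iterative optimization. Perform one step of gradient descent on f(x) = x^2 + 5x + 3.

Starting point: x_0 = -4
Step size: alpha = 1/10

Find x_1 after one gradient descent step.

f(x) = x^2 + 5x + 3
f'(x) = 2x + 5
f'(-4) = 2*-4 + (5) = -3
x_1 = x_0 - alpha * f'(x_0) = -4 - 1/10 * -3 = -37/10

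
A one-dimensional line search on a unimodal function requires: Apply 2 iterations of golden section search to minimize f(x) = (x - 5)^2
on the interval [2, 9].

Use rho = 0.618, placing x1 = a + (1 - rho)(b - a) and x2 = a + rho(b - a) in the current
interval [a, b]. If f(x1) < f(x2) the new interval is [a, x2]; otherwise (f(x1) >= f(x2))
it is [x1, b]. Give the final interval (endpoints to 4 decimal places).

Golden section search for min of f(x) = (x - 5)^2 on [2, 9].
Each step: x1 = a + (1 - rho)(b - a), x2 = a + rho(b - a); if f(x1) < f(x2) keep [a, x2], otherwise keep [x1, b].
Step 1: [2.0000, 9.0000], x1=4.6740 (f=0.1063), x2=6.3260 (f=1.7583); f(x1) < f(x2) => keep [2.0000, 6.3260]
Step 2: [2.0000, 6.3260], x1=3.6525 (f=1.8157), x2=4.6735 (f=0.1066); f(x1) > f(x2) => keep [3.6525, 6.3260]
Final interval: [3.6525, 6.3260]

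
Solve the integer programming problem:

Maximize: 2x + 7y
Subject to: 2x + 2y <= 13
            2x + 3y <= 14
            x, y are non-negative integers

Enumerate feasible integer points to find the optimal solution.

Constraint 1: 2x + 2y <= 13
Constraint 2: 2x + 3y <= 14
Feasible x range (need y >= 0): 0 <= x <= min(13/2, 14/2) => x in {0, ..., 6}.
Enumerate feasible integer points row by row (the coefficient of y is 7 > 0, so for each x the largest feasible y gives the best value):
  x = 0: y <= min((13 - 2*0)/2, (14 - 2*0)/3) => y in {0, ..., 4}; best 2*0 + 7*4 = 28
  x = 1: y <= min((13 - 2*1)/2, (14 - 2*1)/3) => y in {0, ..., 4}; best 2*1 + 7*4 = 30
  x = 2: y <= min((13 - 2*2)/2, (14 - 2*2)/3) => y in {0, ..., 3}; best 2*2 + 7*3 = 25
  x = 3: y <= min((13 - 2*3)/2, (14 - 2*3)/3) => y in {0, ..., 2}; best 2*3 + 7*2 = 20
  x = 4: y <= min((13 - 2*4)/2, (14 - 2*4)/3) => y in {0, ..., 2}; best 2*4 + 7*2 = 22
  x = 5: y <= min((13 - 2*5)/2, (14 - 2*5)/3) => y in {0, ..., 1}; best 2*5 + 7*1 = 17
  x = 6: y <= min((13 - 2*6)/2, (14 - 2*6)/3) => y in {0}; best 2*6 + 7*0 = 12
The maximum 2x + 7y = 30 is achieved at x = 1, y = 4.
Check: 2*1 + 2*4 = 10 <= 13 and 2*1 + 3*4 = 14 <= 14.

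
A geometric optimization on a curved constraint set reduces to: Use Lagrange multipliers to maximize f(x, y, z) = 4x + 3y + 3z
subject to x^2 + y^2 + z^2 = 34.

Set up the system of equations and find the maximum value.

Lagrange conditions: 4 = 2*lambda*x, 3 = 2*lambda*y, 3 = 2*lambda*z
So x:4 = y:3 = z:3, i.e. x = 4t, y = 3t, z = 3t
Constraint: t^2*(4^2 + 3^2 + 3^2) = 34
  t^2 * 34 = 34  =>  t = sqrt(1)
Maximum = 4*4t + 3*3t + 3*3t = 34*sqrt(1) = 34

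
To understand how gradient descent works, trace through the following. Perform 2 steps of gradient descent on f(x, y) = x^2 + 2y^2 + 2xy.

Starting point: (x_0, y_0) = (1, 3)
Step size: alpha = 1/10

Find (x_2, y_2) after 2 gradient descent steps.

f(x,y) = x^2 + 2y^2 + 2xy
grad_x = 2x + 2y, grad_y = 4y + 2x
Step 1: grad = (8, 14), (1/5, 8/5)
Step 2: grad = (18/5, 34/5), (-4/25, 23/25)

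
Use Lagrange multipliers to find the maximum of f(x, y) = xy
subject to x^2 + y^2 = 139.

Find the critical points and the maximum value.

Lagrange conditions: y = 2*lambda*x and x = 2*lambda*y
If x = 0 then y = 0, violating the constraint, so x, y != 0.
Dividing: y/x = x/y => x^2 = y^2 => y = x or y = -x
Constraint: 2x^2 = 139 => x^2 = 139/2 => x = +/-sqrt(139/2)
Critical points: (sqrt(139/2), sqrt(139/2)), (-sqrt(139/2), -sqrt(139/2)), (sqrt(139/2), -sqrt(139/2)), (-sqrt(139/2), sqrt(139/2))
  y = x:  xy = x^2 = 139/2  at (sqrt(139/2), sqrt(139/2)) and (-sqrt(139/2), -sqrt(139/2))
  y = -x: xy = -x^2 = -139/2 at (sqrt(139/2), -sqrt(139/2)) and (-sqrt(139/2), sqrt(139/2))
Maximum xy = 139/2 at (sqrt(139/2), sqrt(139/2)) and (-sqrt(139/2), -sqrt(139/2))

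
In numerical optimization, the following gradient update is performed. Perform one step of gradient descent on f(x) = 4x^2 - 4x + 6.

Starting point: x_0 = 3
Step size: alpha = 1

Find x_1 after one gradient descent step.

f(x) = 4x^2 - 4x + 6
f'(x) = 8x - 4
f'(3) = 8*3 + (-4) = 20
x_1 = x_0 - alpha * f'(x_0) = 3 - 1 * 20 = -17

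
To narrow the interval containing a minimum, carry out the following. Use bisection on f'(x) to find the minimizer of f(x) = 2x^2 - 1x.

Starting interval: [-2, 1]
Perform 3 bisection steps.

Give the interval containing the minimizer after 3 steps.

Finding critical point of f(x) = 2x^2 - 1x using bisection on f'(x) = 4x + -1.
f'(x) = 0 when x = 1/4.
Starting interval: [-2, 1]
Step 1: mid = -1/2, f'(mid) = -3, new interval = [-1/2, 1]
Step 2: mid = 1/4, f'(mid) = 0, new interval = [1/4, 1/4]
Step 3: mid = 1/4, f'(mid) = 0, new interval = [1/4, 1/4]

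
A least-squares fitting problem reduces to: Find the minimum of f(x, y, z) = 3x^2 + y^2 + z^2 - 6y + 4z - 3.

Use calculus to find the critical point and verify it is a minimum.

f(x,y,z) = 3x^2 + y^2 + z^2 - 6y + 4z - 3
df/dx = 6x + (0) = 0 => x = 0
df/dy = 2y + (-6) = 0 => y = 3
df/dz = 2z + (4) = 0 => z = -2
f(0,3,-2) = 3*(0)^2 + 1*(3)^2 + 1*(-2)^2 + -6*(3) + 4*(-2) + -3 = -16
Hessian is diagonal with entries 6, 2, 2 > 0, confirmed minimum.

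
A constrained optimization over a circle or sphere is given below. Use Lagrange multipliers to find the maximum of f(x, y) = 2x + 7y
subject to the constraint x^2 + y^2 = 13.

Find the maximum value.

Set up Lagrange conditions: grad f = lambda * grad g
  2 = 2*lambda*x
  7 = 2*lambda*y
From these: x/y = 2/7, so x = 2t, y = 7t for some t.
Substitute into constraint: (2t)^2 + (7t)^2 = 13
  t^2 * 53 = 13
  t = sqrt(13/53)
Maximum = 2*x + 7*y = (2^2 + 7^2)*t = 53 * sqrt(13/53) = sqrt(689)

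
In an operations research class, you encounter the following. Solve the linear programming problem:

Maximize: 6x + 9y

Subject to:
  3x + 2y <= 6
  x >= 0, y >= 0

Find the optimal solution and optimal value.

The feasible region has vertices at [(0, 0), (2, 0), (0, 3)].
Checking objective 6x + 9y at each vertex:
  (0, 0): 6*0 + 9*0 = 0
  (2, 0): 6*2 + 9*0 = 12
  (0, 3): 6*0 + 9*3 = 27
Maximum is 27 at (0, 3).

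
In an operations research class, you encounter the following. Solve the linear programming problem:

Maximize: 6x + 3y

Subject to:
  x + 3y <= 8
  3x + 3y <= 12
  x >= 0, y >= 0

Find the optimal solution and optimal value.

Feasible vertices: (0, 0), (0, 8/3), (2, 2), (4, 0)
Objective 6x + 3y at each:
  (0, 0): 0
  (0, 8/3): 8
  (2, 2): 18
  (4, 0): 24
Maximum is 24 at (4, 0).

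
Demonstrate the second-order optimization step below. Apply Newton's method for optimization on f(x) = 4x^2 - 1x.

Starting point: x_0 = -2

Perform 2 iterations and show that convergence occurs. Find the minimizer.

f(x) = 4x^2 - 1x, f'(x) = 8x + (-1), f''(x) = 8
Step 1: f'(-2) = -17, x_1 = -2 - -17/8 = 1/8
Step 2: f'(1/8) = 0, x_2 = 1/8 (converged)
Newton's method converges in 1 step for quadratics.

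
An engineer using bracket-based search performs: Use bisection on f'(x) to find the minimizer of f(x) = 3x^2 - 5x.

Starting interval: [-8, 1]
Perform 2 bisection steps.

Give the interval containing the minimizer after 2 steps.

Finding critical point of f(x) = 3x^2 - 5x using bisection on f'(x) = 6x + -5.
f'(x) = 0 when x = 5/6.
Starting interval: [-8, 1]
Step 1: mid = -7/2, f'(mid) = -26, new interval = [-7/2, 1]
Step 2: mid = -5/4, f'(mid) = -25/2, new interval = [-5/4, 1]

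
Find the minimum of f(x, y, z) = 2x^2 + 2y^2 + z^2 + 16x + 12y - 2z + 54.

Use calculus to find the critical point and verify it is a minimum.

f(x,y,z) = 2x^2 + 2y^2 + z^2 + 16x + 12y - 2z + 54
df/dx = 4x + (16) = 0 => x = -4
df/dy = 4y + (12) = 0 => y = -3
df/dz = 2z + (-2) = 0 => z = 1
f(-4,-3,1) = 2*(-4)^2 + 2*(-3)^2 + 1*(1)^2 + 16*(-4) + 12*(-3) + -2*(1) + 54 = 3
Hessian is diagonal with entries 4, 4, 2 > 0, confirmed minimum.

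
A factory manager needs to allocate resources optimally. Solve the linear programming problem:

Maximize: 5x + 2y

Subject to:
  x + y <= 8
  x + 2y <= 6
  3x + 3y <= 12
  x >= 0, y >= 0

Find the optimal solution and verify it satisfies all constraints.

Feasible vertices: (0, 0), (0, 3), (2, 2), (4, 0)
Objective 5x + 2y at each vertex:
  (0, 0): 0
  (0, 3): 6
  (2, 2): 14
  (4, 0): 20
Maximum is 20 at (4, 0).
Verify constraints at (x, y) = (4, 0):
  1*4 + 1*0 = 4 <= 8
  1*4 + 2*0 = 4 <= 6
  3*4 + 3*0 = 12 <= 12 (active)
  x = 4 >= 0, y = 0 >= 0. All constraints satisfied.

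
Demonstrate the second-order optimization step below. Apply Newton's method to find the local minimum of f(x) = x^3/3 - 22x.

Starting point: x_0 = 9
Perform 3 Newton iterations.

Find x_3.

f(x) = x^3/3 - 22x
f'(x) = x^2 - 22, f''(x) = 2x
Newton update: x_{n+1} = x_n - (x_n^2 - 22)/(2*x_n)
Step 1: x_0 = 9, f'=59, f''=18, x_1 = 103/18
Step 2: x_1 = 103/18, f'=3481/324, f''=103/9, x_2 = 17737/3708
Step 3: x_2 = 17737/3708, f'=12117361/13749264, f''=17737/1854, x_3 = 617084977/131537592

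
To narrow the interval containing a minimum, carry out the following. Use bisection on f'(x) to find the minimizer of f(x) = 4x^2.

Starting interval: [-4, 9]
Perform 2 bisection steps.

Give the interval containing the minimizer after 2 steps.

Finding critical point of f(x) = 4x^2 using bisection on f'(x) = 8x + 0.
f'(x) = 0 when x = 0.
Starting interval: [-4, 9]
Step 1: mid = 5/2, f'(mid) = 20, new interval = [-4, 5/2]
Step 2: mid = -3/4, f'(mid) = -6, new interval = [-3/4, 5/2]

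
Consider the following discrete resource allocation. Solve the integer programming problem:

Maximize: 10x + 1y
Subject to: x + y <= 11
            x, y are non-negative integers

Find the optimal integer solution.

Objective: 10x + 1y, constraint: x + y <= 11
Coefficient of x is 10 >= coefficient of y is 1, so allocate the entire budget to x.
Optimal: x = 11, y = 0, value = 110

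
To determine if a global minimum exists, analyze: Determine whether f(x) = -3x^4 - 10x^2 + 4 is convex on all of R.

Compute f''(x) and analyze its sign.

f(x) = -3x^4 - 10x^2 + 4
f'(x) = -12x^3 + -20x
f''(x) = -36x^2 + -20
f''(x) = -36x^2 + -20 <= -20 < 0 for all x
Therefore, f is concave on R.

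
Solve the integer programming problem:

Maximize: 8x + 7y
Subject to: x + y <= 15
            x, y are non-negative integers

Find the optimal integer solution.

Objective: 8x + 7y, constraint: x + y <= 15
Coefficient of x is 8 >= coefficient of y is 7, so allocate the entire budget to x.
Optimal: x = 15, y = 0, value = 120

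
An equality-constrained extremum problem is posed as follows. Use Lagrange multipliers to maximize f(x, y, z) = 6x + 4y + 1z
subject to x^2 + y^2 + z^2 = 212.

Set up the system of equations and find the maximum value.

Lagrange conditions: 6 = 2*lambda*x, 4 = 2*lambda*y, 1 = 2*lambda*z
So x:6 = y:4 = z:1, i.e. x = 6t, y = 4t, z = 1t
Constraint: t^2*(6^2 + 4^2 + 1^2) = 212
  t^2 * 53 = 212  =>  t = sqrt(4)
Maximum = 6*6t + 4*4t + 1*1t = 53*sqrt(4) = 106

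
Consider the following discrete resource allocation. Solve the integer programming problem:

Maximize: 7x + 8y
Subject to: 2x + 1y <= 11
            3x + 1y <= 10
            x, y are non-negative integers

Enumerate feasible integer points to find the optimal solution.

Constraint 1: 2x + 1y <= 11
Constraint 2: 3x + 1y <= 10
Feasible x range (need y >= 0): 0 <= x <= min(11/2, 10/3) => x in {0, ..., 3}.
Enumerate feasible integer points row by row (the coefficient of y is 8 > 0, so for each x the largest feasible y gives the best value):
  x = 0: y <= min((11 - 2*0)/1, (10 - 3*0)/1) => y in {0, ..., 10}; best 7*0 + 8*10 = 80
  x = 1: y <= min((11 - 2*1)/1, (10 - 3*1)/1) => y in {0, ..., 7}; best 7*1 + 8*7 = 63
  x = 2: y <= min((11 - 2*2)/1, (10 - 3*2)/1) => y in {0, ..., 4}; best 7*2 + 8*4 = 46
  x = 3: y <= min((11 - 2*3)/1, (10 - 3*3)/1) => y in {0, ..., 1}; best 7*3 + 8*1 = 29
The maximum 7x + 8y = 80 is achieved at x = 0, y = 10.
Check: 2*0 + 1*10 = 10 <= 11 and 3*0 + 1*10 = 10 <= 10.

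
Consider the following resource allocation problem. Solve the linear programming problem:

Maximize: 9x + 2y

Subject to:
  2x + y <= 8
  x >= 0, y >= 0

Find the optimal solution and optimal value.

The feasible region has vertices at [(0, 0), (4, 0), (0, 8)].
Checking objective 9x + 2y at each vertex:
  (0, 0): 9*0 + 2*0 = 0
  (4, 0): 9*4 + 2*0 = 36
  (0, 8): 9*0 + 2*8 = 16
Maximum is 36 at (4, 0).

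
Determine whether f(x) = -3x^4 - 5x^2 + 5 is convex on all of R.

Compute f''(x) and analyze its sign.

f(x) = -3x^4 - 5x^2 + 5
f'(x) = -12x^3 + -10x
f''(x) = -36x^2 + -10
f''(x) = -36x^2 + -10 <= -10 < 0 for all x
Therefore, f is concave on R.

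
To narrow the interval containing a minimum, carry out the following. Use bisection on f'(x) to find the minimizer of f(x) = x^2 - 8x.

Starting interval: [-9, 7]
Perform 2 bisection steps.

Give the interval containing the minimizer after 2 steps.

Finding critical point of f(x) = x^2 - 8x using bisection on f'(x) = 2x + -8.
f'(x) = 0 when x = 4.
Starting interval: [-9, 7]
Step 1: mid = -1, f'(mid) = -10, new interval = [-1, 7]
Step 2: mid = 3, f'(mid) = -2, new interval = [3, 7]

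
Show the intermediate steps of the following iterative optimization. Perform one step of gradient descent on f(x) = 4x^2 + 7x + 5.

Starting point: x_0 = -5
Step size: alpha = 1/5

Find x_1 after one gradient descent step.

f(x) = 4x^2 + 7x + 5
f'(x) = 8x + 7
f'(-5) = 8*-5 + (7) = -33
x_1 = x_0 - alpha * f'(x_0) = -5 - 1/5 * -33 = 8/5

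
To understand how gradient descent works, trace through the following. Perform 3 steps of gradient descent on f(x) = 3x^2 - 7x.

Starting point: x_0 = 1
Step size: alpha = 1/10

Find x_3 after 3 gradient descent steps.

f(x) = 3x^2 - 7x, f'(x) = 6x + (-7)
Step 1: f'(1) = -1, x_1 = 1 - 1/10 * -1 = 11/10
Step 2: f'(11/10) = -2/5, x_2 = 11/10 - 1/10 * -2/5 = 57/50
Step 3: f'(57/50) = -4/25, x_3 = 57/50 - 1/10 * -4/25 = 289/250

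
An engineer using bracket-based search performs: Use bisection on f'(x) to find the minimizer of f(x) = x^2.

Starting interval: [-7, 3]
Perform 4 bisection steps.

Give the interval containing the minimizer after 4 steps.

Finding critical point of f(x) = x^2 using bisection on f'(x) = 2x + 0.
f'(x) = 0 when x = 0.
Starting interval: [-7, 3]
Step 1: mid = -2, f'(mid) = -4, new interval = [-2, 3]
Step 2: mid = 1/2, f'(mid) = 1, new interval = [-2, 1/2]
Step 3: mid = -3/4, f'(mid) = -3/2, new interval = [-3/4, 1/2]
Step 4: mid = -1/8, f'(mid) = -1/4, new interval = [-1/8, 1/2]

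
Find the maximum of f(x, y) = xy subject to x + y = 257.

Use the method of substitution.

Substitute y = 257 - x into f(x,y) = xy:
g(x) = x(257 - x) = 257x - x^2
g'(x) = 257 - 2x = 0  =>  x = 257/2
y = 257 - 257/2 = 257/2
Maximum value = (257/2) * (257/2) = 66049/4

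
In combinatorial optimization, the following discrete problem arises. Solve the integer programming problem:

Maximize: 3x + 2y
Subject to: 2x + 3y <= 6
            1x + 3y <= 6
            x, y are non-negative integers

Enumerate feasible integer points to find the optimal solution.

Constraint 1: 2x + 3y <= 6
Constraint 2: 1x + 3y <= 6
Feasible x range (need y >= 0): 0 <= x <= min(6/2, 6/1) => x in {0, ..., 3}.
Enumerate feasible integer points row by row (the coefficient of y is 2 > 0, so for each x the largest feasible y gives the best value):
  x = 0: y <= min((6 - 2*0)/3, (6 - 1*0)/3) => y in {0, ..., 2}; best 3*0 + 2*2 = 4
  x = 1: y <= min((6 - 2*1)/3, (6 - 1*1)/3) => y in {0, ..., 1}; best 3*1 + 2*1 = 5
  x = 2: y <= min((6 - 2*2)/3, (6 - 1*2)/3) => y in {0}; best 3*2 + 2*0 = 6
  x = 3: y <= min((6 - 2*3)/3, (6 - 1*3)/3) => y in {0}; best 3*3 + 2*0 = 9
The maximum 3x + 2y = 9 is achieved at x = 3, y = 0.
Check: 2*3 + 3*0 = 6 <= 6 and 1*3 + 3*0 = 3 <= 6.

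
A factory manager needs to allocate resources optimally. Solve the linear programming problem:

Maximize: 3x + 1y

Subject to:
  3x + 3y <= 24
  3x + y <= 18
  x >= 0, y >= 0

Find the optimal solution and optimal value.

Feasible vertices: (0, 0), (0, 8), (5, 3), (6, 0)
Objective 3x + 1y at each:
  (0, 0): 0
  (0, 8): 8
  (5, 3): 18
  (6, 0): 18
Maximum is 18 at (5, 3).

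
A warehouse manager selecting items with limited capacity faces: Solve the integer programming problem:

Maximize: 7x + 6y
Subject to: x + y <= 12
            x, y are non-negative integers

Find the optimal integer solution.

Objective: 7x + 6y, constraint: x + y <= 12
Coefficient of x is 7 >= coefficient of y is 6, so allocate the entire budget to x.
Optimal: x = 12, y = 0, value = 84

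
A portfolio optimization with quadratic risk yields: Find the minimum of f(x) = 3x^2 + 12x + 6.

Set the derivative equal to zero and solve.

f(x) = 3x^2 + 12x + 6
f'(x) = 6x + (12) = 0
x = -12/6 = -2
f(-2) = -6
Since f''(x) = 6 > 0, this is a minimum.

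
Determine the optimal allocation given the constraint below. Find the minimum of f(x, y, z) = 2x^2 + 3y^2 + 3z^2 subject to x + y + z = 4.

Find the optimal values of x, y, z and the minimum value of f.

Using Lagrange multipliers on f = 2x^2 + 3y^2 + 3z^2 with constraint x + y + z = 4:
Conditions: 2*2*x = lambda, 2*3*y = lambda, 2*3*z = lambda
So x = lambda/4, y = lambda/6, z = lambda/6
Substituting into constraint: lambda * (7/12) = 4
lambda = 48/7
x = 12/7, y = 8/7, z = 8/7
Minimum value = 96/7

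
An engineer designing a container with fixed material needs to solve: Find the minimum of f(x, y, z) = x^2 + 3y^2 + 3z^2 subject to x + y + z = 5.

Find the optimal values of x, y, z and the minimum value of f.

Using Lagrange multipliers on f = x^2 + 3y^2 + 3z^2 with constraint x + y + z = 5:
Conditions: 2*1*x = lambda, 2*3*y = lambda, 2*3*z = lambda
So x = lambda/2, y = lambda/6, z = lambda/6
Substituting into constraint: lambda * (5/6) = 5
lambda = 6
x = 3, y = 1, z = 1
Minimum value = 15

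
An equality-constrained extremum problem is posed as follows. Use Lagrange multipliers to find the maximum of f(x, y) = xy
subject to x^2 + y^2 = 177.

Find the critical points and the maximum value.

Lagrange conditions: y = 2*lambda*x and x = 2*lambda*y
If x = 0 then y = 0, violating the constraint, so x, y != 0.
Dividing: y/x = x/y => x^2 = y^2 => y = x or y = -x
Constraint: 2x^2 = 177 => x^2 = 177/2 => x = +/-sqrt(177/2)
Critical points: (sqrt(177/2), sqrt(177/2)), (-sqrt(177/2), -sqrt(177/2)), (sqrt(177/2), -sqrt(177/2)), (-sqrt(177/2), sqrt(177/2))
  y = x:  xy = x^2 = 177/2  at (sqrt(177/2), sqrt(177/2)) and (-sqrt(177/2), -sqrt(177/2))
  y = -x: xy = -x^2 = -177/2 at (sqrt(177/2), -sqrt(177/2)) and (-sqrt(177/2), sqrt(177/2))
Maximum xy = 177/2 at (sqrt(177/2), sqrt(177/2)) and (-sqrt(177/2), -sqrt(177/2))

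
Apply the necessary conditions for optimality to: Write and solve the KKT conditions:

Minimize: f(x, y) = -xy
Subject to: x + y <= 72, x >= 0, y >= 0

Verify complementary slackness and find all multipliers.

Problem: min -xy s.t. x + y <= 72 (multiplier lambda), x >= 0 (mu_x), y >= 0 (mu_y)
KKT stationarity: -y + lambda - mu_x = 0, -x + lambda - mu_y = 0, with lambda, mu_x, mu_y >= 0
Complementary slackness: lambda*(x + y - 72) = 0, mu_x*x = 0, mu_y*y = 0
If lambda = 0: y = -mu_x <= 0 and x = -mu_y <= 0 force x = y = 0 with f = 0; but x = y = 36 is feasible with f = -1296 < 0, so this is not the minimum. Hence lambda > 0 and x + y = 72.
Try x > 0, y > 0 (so mu_x = mu_y = 0): y = lambda, x = lambda => x = y = lambda
x + y = 72 => 2*lambda = 72 => lambda = 36
x* = y* = 36 > 0, consistent with mu_x = mu_y = 0.
(Any feasible point with x = 0 or y = 0 has f = 0 > -1296, so the minimum is not on those boundaries.)
min(-xy) = -1296 (i.e. max xy = 1296)
Multipliers: lambda = 36, mu_x = 0, mu_y = 0
Complementary slackness: lambda*(x + y - 72) = 36*(36 + 36 - 72) = 0, mu_x*x = 0*36 = 0, mu_y*y = 0*36 = 0. Satisfied.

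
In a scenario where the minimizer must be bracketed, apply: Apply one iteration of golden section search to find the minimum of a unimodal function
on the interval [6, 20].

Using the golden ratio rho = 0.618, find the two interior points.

Golden section search on [6, 20].
Golden ratio rho = 0.618 (approx).
Interior points:
  x_1 = 6 + (1-0.618)*14 = 11.3480
  x_2 = 6 + 0.618*14 = 14.6520
Compare f(x_1) and f(x_2) to determine which subinterval to keep.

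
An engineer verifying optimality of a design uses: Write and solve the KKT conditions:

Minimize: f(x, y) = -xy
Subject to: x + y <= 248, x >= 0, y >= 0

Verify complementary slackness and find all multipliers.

Problem: min -xy s.t. x + y <= 248 (multiplier lambda), x >= 0 (mu_x), y >= 0 (mu_y)
KKT stationarity: -y + lambda - mu_x = 0, -x + lambda - mu_y = 0, with lambda, mu_x, mu_y >= 0
Complementary slackness: lambda*(x + y - 248) = 0, mu_x*x = 0, mu_y*y = 0
If lambda = 0: y = -mu_x <= 0 and x = -mu_y <= 0 force x = y = 0 with f = 0; but x = y = 124 is feasible with f = -15376 < 0, so this is not the minimum. Hence lambda > 0 and x + y = 248.
Try x > 0, y > 0 (so mu_x = mu_y = 0): y = lambda, x = lambda => x = y = lambda
x + y = 248 => 2*lambda = 248 => lambda = 124
x* = y* = 124 > 0, consistent with mu_x = mu_y = 0.
(Any feasible point with x = 0 or y = 0 has f = 0 > -15376, so the minimum is not on those boundaries.)
min(-xy) = -15376 (i.e. max xy = 15376)
Multipliers: lambda = 124, mu_x = 0, mu_y = 0
Complementary slackness: lambda*(x + y - 248) = 124*(124 + 124 - 248) = 0, mu_x*x = 0*124 = 0, mu_y*y = 0*124 = 0. Satisfied.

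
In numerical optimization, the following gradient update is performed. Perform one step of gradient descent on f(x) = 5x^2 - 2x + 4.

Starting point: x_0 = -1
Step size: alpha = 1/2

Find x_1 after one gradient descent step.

f(x) = 5x^2 - 2x + 4
f'(x) = 10x - 2
f'(-1) = 10*-1 + (-2) = -12
x_1 = x_0 - alpha * f'(x_0) = -1 - 1/2 * -12 = 5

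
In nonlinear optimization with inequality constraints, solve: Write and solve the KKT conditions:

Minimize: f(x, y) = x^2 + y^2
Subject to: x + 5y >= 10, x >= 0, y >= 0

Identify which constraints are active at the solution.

KKT conditions for min x^2 + y^2 s.t. 1x + 5y >= 10, x >= 0, y >= 0:
Stationarity: 2x = mu*1 + mu_x, 2y = mu*5 + mu_y, with mu, mu_x, mu_y >= 0
Complementary slackness: mu*(x + 5y - 10) = 0, mu_x*x = 0, mu_y*y = 0
(0, 0) is infeasible (1*0 + 5*0 < 10), so if mu = 0 stationarity would force x = mu_x/2 >= 0, y = mu_y/2 >= 0 with mu_x*x = mu_y*y = 0, i.e. x = y = 0: contradiction. Hence mu > 0 and x + 5y = 10 is active.
Try x > 0, y > 0 (so mu_x = mu_y = 0): x = 1*mu/2, y = 5*mu/2
Substitute: 1*(1*mu/2) + 5*(5*mu/2) = 10
  mu*26/2 = 10 => mu = 10/13
x* = 5/13 > 0, y* = 25/13 > 0, consistent with mu_x = mu_y = 0.
f is convex and the constraints are linear, so this KKT point is the global minimum.
f* = 50/13
Active constraints: x + 5y >= 10 (holds with equality, mu = 10/13 > 0); x >= 0 and y >= 0 are inactive (mu_x = mu_y = 0).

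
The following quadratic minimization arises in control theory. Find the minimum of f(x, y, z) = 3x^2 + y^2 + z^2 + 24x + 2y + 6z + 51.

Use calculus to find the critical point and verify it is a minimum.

f(x,y,z) = 3x^2 + y^2 + z^2 + 24x + 2y + 6z + 51
df/dx = 6x + (24) = 0 => x = -4
df/dy = 2y + (2) = 0 => y = -1
df/dz = 2z + (6) = 0 => z = -3
f(-4,-1,-3) = 3*(-4)^2 + 1*(-1)^2 + 1*(-3)^2 + 24*(-4) + 2*(-1) + 6*(-3) + 51 = -7
Hessian is diagonal with entries 6, 2, 2 > 0, confirmed minimum.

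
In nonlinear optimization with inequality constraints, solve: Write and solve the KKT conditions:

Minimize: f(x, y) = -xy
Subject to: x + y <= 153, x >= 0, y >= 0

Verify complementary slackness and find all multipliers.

Problem: min -xy s.t. x + y <= 153 (multiplier lambda), x >= 0 (mu_x), y >= 0 (mu_y)
KKT stationarity: -y + lambda - mu_x = 0, -x + lambda - mu_y = 0, with lambda, mu_x, mu_y >= 0
Complementary slackness: lambda*(x + y - 153) = 0, mu_x*x = 0, mu_y*y = 0
If lambda = 0: y = -mu_x <= 0 and x = -mu_y <= 0 force x = y = 0 with f = 0; but x = y = 153/2 is feasible with f = -23409/4 < 0, so this is not the minimum. Hence lambda > 0 and x + y = 153.
Try x > 0, y > 0 (so mu_x = mu_y = 0): y = lambda, x = lambda => x = y = lambda
x + y = 153 => 2*lambda = 153 => lambda = 153/2
x* = y* = 153/2 > 0, consistent with mu_x = mu_y = 0.
(Any feasible point with x = 0 or y = 0 has f = 0 > -23409/4, so the minimum is not on those boundaries.)
min(-xy) = -23409/4 (i.e. max xy = 23409/4)
Multipliers: lambda = 153/2, mu_x = 0, mu_y = 0
Complementary slackness: lambda*(x + y - 153) = 153/2*(153/2 + 153/2 - 153) = 0, mu_x*x = 0*153/2 = 0, mu_y*y = 0*153/2 = 0. Satisfied.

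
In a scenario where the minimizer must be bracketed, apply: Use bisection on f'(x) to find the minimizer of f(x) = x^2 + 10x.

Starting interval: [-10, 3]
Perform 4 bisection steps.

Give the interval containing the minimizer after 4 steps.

Finding critical point of f(x) = x^2 + 10x using bisection on f'(x) = 2x + 10.
f'(x) = 0 when x = -5.
Starting interval: [-10, 3]
Step 1: mid = -7/2, f'(mid) = 3, new interval = [-10, -7/2]
Step 2: mid = -27/4, f'(mid) = -7/2, new interval = [-27/4, -7/2]
Step 3: mid = -41/8, f'(mid) = -1/4, new interval = [-41/8, -7/2]
Step 4: mid = -69/16, f'(mid) = 11/8, new interval = [-41/8, -69/16]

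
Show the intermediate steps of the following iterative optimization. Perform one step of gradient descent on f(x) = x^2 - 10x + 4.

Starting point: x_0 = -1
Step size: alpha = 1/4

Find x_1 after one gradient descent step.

f(x) = x^2 - 10x + 4
f'(x) = 2x - 10
f'(-1) = 2*-1 + (-10) = -12
x_1 = x_0 - alpha * f'(x_0) = -1 - 1/4 * -12 = 2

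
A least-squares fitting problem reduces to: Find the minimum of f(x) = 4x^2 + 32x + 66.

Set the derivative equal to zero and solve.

f(x) = 4x^2 + 32x + 66
f'(x) = 8x + (32) = 0
x = -32/8 = -4
f(-4) = 2
Since f''(x) = 8 > 0, this is a minimum.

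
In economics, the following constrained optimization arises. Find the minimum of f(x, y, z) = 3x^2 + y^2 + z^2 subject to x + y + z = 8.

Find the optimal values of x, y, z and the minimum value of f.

Using Lagrange multipliers on f = 3x^2 + y^2 + z^2 with constraint x + y + z = 8:
Conditions: 2*3*x = lambda, 2*1*y = lambda, 2*1*z = lambda
So x = lambda/6, y = lambda/2, z = lambda/2
Substituting into constraint: lambda * (7/6) = 8
lambda = 48/7
x = 8/7, y = 24/7, z = 24/7
Minimum value = 192/7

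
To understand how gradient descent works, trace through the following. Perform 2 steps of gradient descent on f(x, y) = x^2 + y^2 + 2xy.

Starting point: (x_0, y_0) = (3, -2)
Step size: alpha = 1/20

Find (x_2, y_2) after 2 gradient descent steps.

f(x,y) = x^2 + y^2 + 2xy
grad_x = 2x + 2y, grad_y = 2y + 2x
Step 1: grad = (2, 2), (29/10, -21/10)
Step 2: grad = (8/5, 8/5), (141/50, -109/50)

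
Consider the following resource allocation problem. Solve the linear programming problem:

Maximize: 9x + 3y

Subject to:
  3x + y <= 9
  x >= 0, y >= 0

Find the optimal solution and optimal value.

The feasible region has vertices at [(0, 0), (3, 0), (0, 9)].
Checking objective 9x + 3y at each vertex:
  (0, 0): 9*0 + 3*0 = 0
  (3, 0): 9*3 + 3*0 = 27
  (0, 9): 9*0 + 3*9 = 27
Maximum is 27 at (3, 0).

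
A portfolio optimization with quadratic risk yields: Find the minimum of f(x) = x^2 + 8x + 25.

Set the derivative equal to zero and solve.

f(x) = x^2 + 8x + 25
f'(x) = 2x + (8) = 0
x = -8/2 = -4
f(-4) = 9
Since f''(x) = 2 > 0, this is a minimum.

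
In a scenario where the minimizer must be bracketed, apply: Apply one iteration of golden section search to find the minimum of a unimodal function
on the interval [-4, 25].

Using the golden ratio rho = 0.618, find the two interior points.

Golden section search on [-4, 25].
Golden ratio rho = 0.618 (approx).
Interior points:
  x_1 = -4 + (1-0.618)*29 = 7.0780
  x_2 = -4 + 0.618*29 = 13.9220
Compare f(x_1) and f(x_2) to determine which subinterval to keep.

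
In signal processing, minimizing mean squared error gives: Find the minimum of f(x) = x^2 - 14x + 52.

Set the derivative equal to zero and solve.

f(x) = x^2 - 14x + 52
f'(x) = 2x + (-14) = 0
x = 14/2 = 7
f(7) = 3
Since f''(x) = 2 > 0, this is a minimum.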